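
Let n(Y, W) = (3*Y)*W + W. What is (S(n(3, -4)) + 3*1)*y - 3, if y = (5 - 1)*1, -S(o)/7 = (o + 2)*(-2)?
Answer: -2119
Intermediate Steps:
n(Y, W) = W + 3*W*Y (n(Y, W) = 3*W*Y + W = W + 3*W*Y)
S(o) = 28 + 14*o (S(o) = -7*(o + 2)*(-2) = -7*(2 + o)*(-2) = -7*(-4 - 2*o) = 28 + 14*o)
y = 4 (y = 4*1 = 4)
(S(n(3, -4)) + 3*1)*y - 3 = ((28 + 14*(-4*(1 + 3*3))) + 3*1)*4 - 3 = ((28 + 14*(-4*(1 + 9))) + 3)*4 - 3 = ((28 + 14*(-4*10)) + 3)*4 - 3 = ((28 + 14*(-40)) + 3)*4 - 3 = ((28 - 560) + 3)*4 - 3 = (-532 + 3)*4 - 3 = -529*4 - 3 = -2116 - 3 = -2119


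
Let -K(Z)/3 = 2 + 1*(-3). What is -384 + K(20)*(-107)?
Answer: -705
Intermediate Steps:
K(Z) = 3 (K(Z) = -3*(2 + 1*(-3)) = -3*(2 - 3) = -3*(-1) = 3)
-384 + K(20)*(-107) = -384 + 3*(-107) = -384 - 321 = -705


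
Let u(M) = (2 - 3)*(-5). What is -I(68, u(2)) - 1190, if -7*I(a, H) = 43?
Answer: -8287/7 ≈ -1183.9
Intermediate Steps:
u(M) = 5 (u(M) = -1*(-5) = 5)
I(a, H) = -43/7 (I(a, H) = -⅐*43 = -43/7)
-I(68, u(2)) - 1190 = -1*(-43/7) - 1190 = 43/7 - 1190 = -8287/7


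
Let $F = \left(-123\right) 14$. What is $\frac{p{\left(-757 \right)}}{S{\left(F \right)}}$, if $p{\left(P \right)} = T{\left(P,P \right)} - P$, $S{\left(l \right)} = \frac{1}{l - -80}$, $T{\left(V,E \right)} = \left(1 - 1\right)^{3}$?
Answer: $-1242994$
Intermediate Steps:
$F = -1722$
$T{\left(V,E \right)} = 0$ ($T{\left(V,E \right)} = \left(1 - 1\right)^{3} = 0^{3} = 0$)
$S{\left(l \right)} = \frac{1}{80 + l}$ ($S{\left(l \right)} = \frac{1}{l + 80} = \frac{1}{80 + l}$)
$p{\left(P \right)} = - P$ ($p{\left(P \right)} = 0 - P = - P$)
$\frac{p{\left(-757 \right)}}{S{\left(F \right)}} = \frac{\left(-1\right) \left(-757\right)}{\frac{1}{80 - 1722}} = \frac{757}{\frac{1}{-1642}} = \frac{757}{- \frac{1}{1642}} = 757 \left(-1642\right) = -1242994$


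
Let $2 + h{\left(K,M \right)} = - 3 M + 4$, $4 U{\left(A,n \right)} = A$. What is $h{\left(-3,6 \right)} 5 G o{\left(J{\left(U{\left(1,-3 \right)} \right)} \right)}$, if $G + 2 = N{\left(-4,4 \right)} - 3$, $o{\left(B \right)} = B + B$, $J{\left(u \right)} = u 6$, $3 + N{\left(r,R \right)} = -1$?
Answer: $2160$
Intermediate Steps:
$U{\left(A,n \right)} = \frac{A}{4}$
$N{\left(r,R \right)} = -4$ ($N{\left(r,R \right)} = -3 - 1 = -4$)
$J{\left(u \right)} = 6 u$
$o{\left(B \right)} = 2 B$
$G = -9$ ($G = -2 - 7 = -9$)
$h{\left(K,M \right)} = 2 - 3 M$ ($h{\left(K,M \right)} = -2 - \left(-4 + 3 M\right) = 2 - 3 M$)
$h{\left(-3,6 \right)} 5 G o{\left(J{\left(U{\left(1,-3 \right)} \right)} \right)} = \left(2 - 18\right) 5 \left(-9\right) 2 \cdot 6 \cdot \frac{1}{4} \cdot 1 = \left(2 - 18\right) 5 \left(-9\right) 2 \cdot 6 \cdot \frac{1}{4} = \left(-16\right) 5 \left(-9\right) 2 \cdot \frac{3}{2} = \left(-80\right) \left(-9\right) 3 = 720 \cdot 3 = 2160$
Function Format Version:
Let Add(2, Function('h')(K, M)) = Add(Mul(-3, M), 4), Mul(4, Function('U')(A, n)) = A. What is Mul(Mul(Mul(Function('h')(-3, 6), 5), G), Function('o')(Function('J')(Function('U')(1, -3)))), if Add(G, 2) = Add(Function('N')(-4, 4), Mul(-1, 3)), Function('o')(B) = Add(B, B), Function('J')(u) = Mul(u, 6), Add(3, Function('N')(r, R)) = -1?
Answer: 2160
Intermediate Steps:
Function('U')(A, n) = Mul(Rational(1, 4), A)
Function('N')(r, R) = -4 (Function('N')(r, R) = Add(-3, -1) = -4)
Function('J')(u) = Mul(6, u)
Function('o')(B) = Mul(2, B)
G = -9 (G = Add(-2, Add(-4, Mul(-1, 3))) = Add(-2, Add(-4, -3)) = Add(-2, -7) = -9)
Function('h')(K, M) = Add(2, Mul(-3, M)) (Function('h')(K, M) = Add(-2, Add(Mul(-3, M), 4)) = Add(-2, Add(4, Mul(-3, M))) = Add(2, Mul(-3, M)))
Mul(Mul(Mul(Function('h')(-3, 6), 5), G), Function('o')(Function('J')(Function('U')(1, -3)))) = Mul(Mul(Mul(Add(2, Mul(-3, 6)), 5), -9), Mul(2, Mul(6, Mul(Rational(1, 4), 1)))) = Mul(Mul(Mul(Add(2, -18), 5), -9), Mul(2, Mul(6, Rational(1, 4)))) = Mul(Mul(Mul(-16, 5), -9), Mul(2, Rational(3, 2))) = Mul(Mul(-80, -9), 3) = Mul(720, 3) = 2160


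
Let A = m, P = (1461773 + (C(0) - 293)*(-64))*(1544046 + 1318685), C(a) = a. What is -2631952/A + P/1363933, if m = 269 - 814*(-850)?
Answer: 2933647301599640759/944072140677 ≈ 3.1074e+6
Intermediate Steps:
m = 692169 (m = 269 + 691900 = 692169)
P = 4238344813775 (P = (1461773 + (0 - 293)*(-64))*(1544046 + 1318685) = (1461773 - 293*(-64))*2862731 = (1461773 + 18752)*2862731 = 1480525*2862731 = 4238344813775)
A = 692169
-2631952/A + P/1363933 = -2631952/692169 + 4238344813775/1363933 = 2933647301599640759/944072140677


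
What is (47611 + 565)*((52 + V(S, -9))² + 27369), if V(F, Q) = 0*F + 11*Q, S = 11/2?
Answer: 1424949728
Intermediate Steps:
S = 11/2 (S = 11*(½) = 11/2 ≈ 5.5000)
V(F, Q) = 11*Q (V(F, Q) = 0 + 11*Q = 11*Q)
(47611 + 565)*((52 + V(S, -9))² + 27369) = (47611 + 565)*((52 + 11*(-9))² + 27369) = 48176*((52 - 99)² + 27369) = 48176*((-47)² + 27369) = 48176*(2209 + 27369) = 48176*29578 = 1424949728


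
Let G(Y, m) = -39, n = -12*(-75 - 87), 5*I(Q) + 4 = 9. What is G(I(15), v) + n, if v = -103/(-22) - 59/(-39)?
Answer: 1905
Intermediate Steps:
I(Q) = 1 (I(Q) = -4/5 + (1/5)*9 = -4/5 + 9/5 = 1)
v = 5315/858 (v = -103*(-1/22) - 59*(-1/39) = 103/22 + 59/39 = 5315/858 ≈ 6.1946)
n = 1944 (n = -12*(-162) = 1944)
G(I(15), v) + n = -39 + 1944 = 1905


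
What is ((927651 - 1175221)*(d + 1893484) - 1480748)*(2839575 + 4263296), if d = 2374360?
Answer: -7504833975319326188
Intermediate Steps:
((927651 - 1175221)*(d + 1893484) - 1480748)*(2839575 + 4263296) = ((927651 - 1175221)*(2374360 + 1893484) - 1480748)*(2839575 + 4263296) = (-247570*4267844 - 1480748)*7102871 = (-1056590139080 - 1480748)*7102871 = -1056591619828*7102871 = -7504833975319326188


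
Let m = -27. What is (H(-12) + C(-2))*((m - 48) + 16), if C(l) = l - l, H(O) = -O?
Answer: -708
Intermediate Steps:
C(l) = 0
(H(-12) + C(-2))*((m - 48) + 16) = (-1*(-12) + 0)*((-27 - 48) + 16) = (12 + 0)*(-75 + 16) = 12*(-59) = -708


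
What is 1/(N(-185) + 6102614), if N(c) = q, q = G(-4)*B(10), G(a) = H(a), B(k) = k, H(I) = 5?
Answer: 1/6102664 ≈ 1.6386e-7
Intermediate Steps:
G(a) = 5
q = 50 (q = 5*10 = 50)
N(c) = 50
1/(N(-185) + 6102614) = 1/(50 + 6102614) = 1/6102664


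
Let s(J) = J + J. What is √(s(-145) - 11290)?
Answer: 2*I*√2895 ≈ 107.61*I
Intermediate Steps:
s(J) = 2*J
√(s(-145) - 11290) = √(2*(-145) - 11290) = √(-290 - 11290) = √(-11580) = 2*I*√2895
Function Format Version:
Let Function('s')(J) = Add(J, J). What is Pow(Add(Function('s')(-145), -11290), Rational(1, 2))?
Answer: Mul(2, I, Pow(2895, Rational(1, 2))) ≈ Mul(107.61, I)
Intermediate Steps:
Function('s')(J) = Mul(2, J)
Pow(Add(Function('s')(-145), -11290), Rational(1, 2)) = Pow(Add(Mul(2, -145), -11290), Rational(1, 2)) = Pow(Add(-290, -11290), Rational(1, 2)) = Pow(-11580, Rational(1, 2)) = Mul(2, I, Pow(2895, Rational(1, 2)))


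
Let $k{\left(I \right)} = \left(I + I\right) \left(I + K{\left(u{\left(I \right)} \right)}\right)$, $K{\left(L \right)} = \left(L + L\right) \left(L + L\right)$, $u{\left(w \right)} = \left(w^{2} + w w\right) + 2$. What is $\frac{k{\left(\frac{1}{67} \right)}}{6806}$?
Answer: $\frac{322862363}{4594475739121} \approx 7.0272 \cdot 10^{-5}$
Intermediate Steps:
$u{\left(w \right)} = 2 + 2 w^{2}$ ($u{\left(w \right)} = \left(w^{2} + w^{2}\right) + 2 = 2 w^{2} + 2 = 2 + 2 w^{2}$)
$K{\left(L \right)} = 4 L^{2}$ ($K{\left(L \right)} = 2 L 2 L = 4 L^{2}$)
$k{\left(I \right)} = 2 I \left(I + 4 \left(2 + 2 I^{2}\right)^{2}\right)$ ($k{\left(I \right)} = \left(I + I\right) \left(I + 4 \left(2 + 2 I^{2}\right)^{2}\right) = 2 I \left(I + 4 \left(2 + 2 I^{2}\right)^{2}\right)$)
$\frac{k{\left(\frac{1}{67} \right)}}{6806} = \frac{2 \cdot \frac{1}{67} \left(\frac{1}{67} + 16 \left(1 + \left(\frac{1}{67}\right)^{2}\right)^{2}\right)}{6806} = 2 \cdot \frac{1}{67} \left(\frac{1}{67} + 16 \left(1 + \left(\frac{1}{67}\right)^{2}\right)^{2}\right) \frac{1}{6806} = 2 \cdot \frac{1}{67} \left(\frac{1}{67} + 16 \left(1 + \frac{1}{4489}\right)^{2}\right) \frac{1}{6806} = 2 \cdot \frac{1}{67} \left(\frac{1}{67} + 16 \left(\frac{4490}{4489}\right)^{2}\right) \frac{1}{6806} = 2 \cdot \frac{1}{67} \left(\frac{1}{67} + 16 \cdot \frac{20160100}{20151121}\right) \frac{1}{6806} = 2 \cdot \frac{1}{67} \left(\frac{1}{67} + \frac{322561600}{20151121}\right) \frac{1}{6806} = 2 \cdot \frac{1}{67} \cdot \frac{322862363}{20151121} \cdot \frac{1}{6806} = \frac{645724726}{1350125107} \cdot \frac{1}{6806} = \frac{322862363}{4594475739121}$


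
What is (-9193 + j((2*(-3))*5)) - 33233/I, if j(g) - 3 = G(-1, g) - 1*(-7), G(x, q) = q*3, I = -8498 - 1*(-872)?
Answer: -70682665/7626 ≈ -9268.6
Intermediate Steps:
I = -7626 (I = -8498 + 872 = -7626)
G(x, q) = 3*q
j(g) = 10 + 3*g (j(g) = 3 + (3*g - 1*(-7)) = 3 + (3*g + 7) = 3 + (7 + 3*g) = 10 + 3*g)
(-9193 + j((2*(-3))*5)) - 33233/I = (-9193 + (10 + 3*((2*(-3))*5))) - 33233/(-7626) = (-9193 + (10 + 3*(-6*5))) - 33233*(-1/7626) = (-9193 + (10 + 3*(-30))) + 33233/7626 = (-9193 + (10 - 90)) + 33233/7626 = (-9193 - 80) + 33233/7626 = -9273 + 33233/7626 = -70682665/7626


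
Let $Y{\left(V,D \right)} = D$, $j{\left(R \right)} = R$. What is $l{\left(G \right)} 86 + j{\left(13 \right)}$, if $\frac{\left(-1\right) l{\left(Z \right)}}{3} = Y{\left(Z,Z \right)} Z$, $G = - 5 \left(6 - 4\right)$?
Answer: $-25787$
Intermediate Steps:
$G = -10$ ($G = - 5 \left(6 - 4\right) = \left(-5\right) 2 = -10$)
$l{\left(Z \right)} = - 3 Z^{2}$ ($l{\left(Z \right)} = - 3 Z Z = - 3 Z^{2}$)
$l{\left(G \right)} 86 + j{\left(13 \right)} = - 3 \left(-10\right)^{2} \cdot 86 + 13 = \left(-3\right) 100 \cdot 86 + 13 = \left(-300\right) 86 + 13 = -25800 + 13 = -25787$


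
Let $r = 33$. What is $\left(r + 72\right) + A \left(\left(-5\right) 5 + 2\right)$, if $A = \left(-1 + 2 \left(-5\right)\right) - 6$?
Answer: $496$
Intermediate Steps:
$A = -17$ ($A = \left(-1 - 10\right) - 6 = -11 - 6 = -17$)
$\left(r + 72\right) + A \left(\left(-5\right) 5 + 2\right) = \left(33 + 72\right) - 17 \left(\left(-5\right) 5 + 2\right) = 105 - 17 \left(-25 + 2\right) = 105 - -391 = 105 + 391 = 496$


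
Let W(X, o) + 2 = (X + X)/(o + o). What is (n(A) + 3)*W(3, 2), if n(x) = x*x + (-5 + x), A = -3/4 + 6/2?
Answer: -85/32 ≈ -2.6563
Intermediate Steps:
W(X, o) = -2 + X/o (W(X, o) = -2 + (X + X)/(o + o) = -2 + (2*X)/((2*o)) = -2 + (2*X)*(1/(2*o)) = -2 + X/o)
A = 9/4 (A = -3*¼ + 6*(½) = -¾ + 3 = 9/4 ≈ 2.2500)
n(x) = -5 + x + x² (n(x) = x² + (-5 + x) = -5 + x + x²)
(n(A) + 3)*W(3, 2) = ((-5 + 9/4 + (9/4)²) + 3)*(-2 + 3/2) = ((-5 + 9/4 + 81/16) + 3)*(-2 + 3*(½)) = (37/16 + 3)*(-2 + 3/2) = (85/16)*(-½) = -85/32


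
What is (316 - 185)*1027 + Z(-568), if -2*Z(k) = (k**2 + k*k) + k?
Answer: -187803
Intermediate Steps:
Z(k) = -k**2 - k/2 (Z(k) = -((k**2 + k*k) + k)/2 = -((k**2 + k**2) + k)/2 = -(2*k**2 + k)/2 = -(k + 2*k**2)/2 = -k**2 - k/2)
(316 - 185)*1027 + Z(-568) = (316 - 185)*1027 - 1*(-568)*(1/2 - 568) = 131*1027 - 1*(-568)*(-1135/2) = 134537 - 322340 = -187803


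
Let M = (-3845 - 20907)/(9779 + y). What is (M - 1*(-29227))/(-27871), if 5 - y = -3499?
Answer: -388197489/370210493 ≈ -1.0486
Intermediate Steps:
y = 3504 (y = 5 - 1*(-3499) = 5 + 3499 = 3504)
M = -24752/13283 (M = (-3845 - 20907)/(9779 + 3504) = -24752/13283 ≈ -1.8634)
(M - 1*(-29227))/(-27871) = (-24752/13283 - 1*(-29227))/(-27871) = (-24752/13283 + 29227)*(-1/27871) = (388197489/13283)*(-1/27871) = -388197489/370210493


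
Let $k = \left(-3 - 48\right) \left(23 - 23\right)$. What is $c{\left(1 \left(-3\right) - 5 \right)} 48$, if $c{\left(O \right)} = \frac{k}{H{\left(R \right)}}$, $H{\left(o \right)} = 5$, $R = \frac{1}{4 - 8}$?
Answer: $0$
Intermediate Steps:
$R = - \frac{1}{4}$ ($R = \frac{1}{-4} = - \frac{1}{4} \approx -0.25$)
$k = 0$ ($k = \left(-51\right) 0 = 0$)
$c{\left(O \right)} = 0$ ($c{\left(O \right)} = \frac{0}{5} = 0 \cdot \frac{1}{5} = 0$)
$c{\left(1 \left(-3\right) - 5 \right)} 48 = 0 \cdot 48 = 0$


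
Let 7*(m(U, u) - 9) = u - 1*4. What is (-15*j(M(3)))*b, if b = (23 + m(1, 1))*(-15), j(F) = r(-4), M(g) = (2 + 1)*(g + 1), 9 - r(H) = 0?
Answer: 447525/7 ≈ 63932.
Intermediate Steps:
r(H) = 9 (r(H) = 9 - 1*0 = 9 + 0 = 9)
M(g) = 3 + 3*g (M(g) = 3*(1 + g) = 3 + 3*g)
j(F) = 9
m(U, u) = 59/7 + u/7 (m(U, u) = 9 + (u - 1*4)/7 = 9 + (u - 4)/7 = 9 + (-4 + u)/7 = 9 + (-4/7 + u/7) = 59/7 + u/7)
b = -3315/7 (b = (23 + (59/7 + (⅐)*1))*(-15) = (23 + (59/7 + ⅐))*(-15) = (23 + 60/7)*(-15) = (221/7)*(-15) = -3315/7 ≈ -473.57)
(-15*j(M(3)))*b = -15*9*(-3315/7) = -135*(-3315/7) = 447525/7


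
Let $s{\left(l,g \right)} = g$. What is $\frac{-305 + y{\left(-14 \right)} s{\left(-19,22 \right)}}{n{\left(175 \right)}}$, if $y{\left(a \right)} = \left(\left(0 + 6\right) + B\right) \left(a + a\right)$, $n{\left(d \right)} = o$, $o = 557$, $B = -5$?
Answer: $- \frac{921}{557} \approx -1.6535$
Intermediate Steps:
$n{\left(d \right)} = 557$
$y{\left(a \right)} = 2 a$ ($y{\left(a \right)} = \left(\left(0 + 6\right) - 5\right) \left(a + a\right) = \left(6 - 5\right) 2 a = 1 \cdot 2 a = 2 a$)
$\frac{-305 + y{\left(-14 \right)} s{\left(-19,22 \right)}}{n{\left(175 \right)}} = \frac{-305 + 2 \left(-14\right) 22}{557} = \left(-305 - 616\right) \frac{1}{557} = \left(-921\right) \frac{1}{557} = - \frac{921}{557}$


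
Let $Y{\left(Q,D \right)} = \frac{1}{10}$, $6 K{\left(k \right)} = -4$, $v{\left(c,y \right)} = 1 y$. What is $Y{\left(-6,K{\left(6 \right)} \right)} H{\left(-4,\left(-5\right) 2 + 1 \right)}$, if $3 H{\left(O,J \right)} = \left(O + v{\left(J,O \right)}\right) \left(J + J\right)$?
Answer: $\frac{24}{5} \approx 4.8$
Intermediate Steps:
$v{\left(c,y \right)} = y$
$K{\left(k \right)} = - \frac{2}{3}$ ($K{\left(k \right)} = \frac{1}{6} \left(-4\right) = - \frac{2}{3}$)
$Y{\left(Q,D \right)} = \frac{1}{10}$
$H{\left(O,J \right)} = \frac{4 J O}{3}$ ($H{\left(O,J \right)} = \frac{\left(O + O\right) \left(J + J\right)}{3} = \frac{2 O 2 J}{3} = \frac{4 J O}{3}$)
$Y{\left(-6,K{\left(6 \right)} \right)} H{\left(-4,\left(-5\right) 2 + 1 \right)} = \frac{\frac{4}{3} \left(\left(-5\right) 2 + 1\right) \left(-4\right)}{10} = \frac{\frac{4}{3} \left(-10 + 1\right) \left(-4\right)}{10} = \frac{\frac{4}{3} \left(-9\right) \left(-4\right)}{10} = \frac{1}{10} \cdot 48 = \frac{24}{5}$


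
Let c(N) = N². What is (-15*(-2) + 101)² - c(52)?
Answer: 14457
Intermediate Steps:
(-15*(-2) + 101)² - c(52) = (-15*(-2) + 101)² - 1*52² = (30 + 101)² - 1*2704 = 131² - 2704 = 17161 - 2704 = 14457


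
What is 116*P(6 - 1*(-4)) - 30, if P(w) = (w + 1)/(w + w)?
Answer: 169/5 ≈ 33.800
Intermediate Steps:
P(w) = (1 + w)/(2*w) (P(w) = (1 + w)/((2*w)) = (1 + w)*(1/(2*w)) = (1 + w)/(2*w))
116*P(6 - 1*(-4)) - 30 = 116*((1 + (6 - 1*(-4)))/(2*(6 - 1*(-4)))) - 30 = 116*((1 + (6 + 4))/(2*(6 + 4))) - 30 = 116*((1/2)*(1 + 10)/10) - 30 = 116*((1/2)*(1/10)*11) - 30 = 116*(11/20) - 30 = 319/5 - 30 = 169/5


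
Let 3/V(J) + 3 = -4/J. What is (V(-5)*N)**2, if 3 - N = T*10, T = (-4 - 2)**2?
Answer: 28676025/121 ≈ 2.3699e+5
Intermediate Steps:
T = 36 (T = (-6)**2 = 36)
V(J) = 3/(-3 - 4/J)
N = -357 (N = 3 - 36*10 = 3 - 1*360 = 3 - 360 = -357)
(V(-5)*N)**2 = (-3*(-5)/(4 + 3*(-5))*(-357))**2 = (-3*(-5)/(4 - 15)*(-357))**2 = (-3*(-5)/(-11)*(-357))**2 = (-3*(-5)*(-1/11)*(-357))**2 = (-15/11*(-357))**2 = (5355/11)**2 = 28676025/121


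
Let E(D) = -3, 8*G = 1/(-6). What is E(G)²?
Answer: 9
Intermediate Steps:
G = -1/48 (G = (⅛)/(-6) = (⅛)*(-⅙) = -1/48 ≈ -0.020833)
E(G)² = (-3)² = 9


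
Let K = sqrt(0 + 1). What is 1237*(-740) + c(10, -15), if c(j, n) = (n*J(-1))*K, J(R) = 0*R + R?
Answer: -915365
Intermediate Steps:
J(R) = R (J(R) = 0 + R = R)
K = 1 (K = sqrt(1) = 1)
c(j, n) = -n (c(j, n) = (n*(-1))*1 = -n*1 = -n)
1237*(-740) + c(10, -15) = 1237*(-740) - 1*(-15) = -915380 + 15 = -915365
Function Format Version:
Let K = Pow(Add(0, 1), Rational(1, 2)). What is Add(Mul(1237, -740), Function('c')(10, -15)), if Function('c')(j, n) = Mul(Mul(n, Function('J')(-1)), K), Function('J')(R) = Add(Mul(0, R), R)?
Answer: -915365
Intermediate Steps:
Function('J')(R) = R (Function('J')(R) = Add(0, R) = R)
K = 1 (K = Pow(1, Rational(1, 2)) = 1)
Function('c')(j, n) = Mul(-1, n) (Function('c')(j, n) = Mul(Mul(n, -1), 1) = Mul(Mul(-1, n), 1) = Mul(-1, n))
Add(Mul(1237, -740), Function('c')(10, -15)) = Add(Mul(1237, -740), Mul(-1, -15)) = Add(-915380, 15) = -915365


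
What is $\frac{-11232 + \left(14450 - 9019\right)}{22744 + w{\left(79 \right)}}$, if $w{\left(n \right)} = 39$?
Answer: $- \frac{5801}{22783} \approx -0.25462$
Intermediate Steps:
$\frac{-11232 + \left(14450 - 9019\right)}{22744 + w{\left(79 \right)}} = \frac{-11232 + \left(14450 - 9019\right)}{22744 + 39} = \frac{-11232 + 5431}{22783} = \left(-5801\right) \frac{1}{22783} = - \frac{5801}{22783}$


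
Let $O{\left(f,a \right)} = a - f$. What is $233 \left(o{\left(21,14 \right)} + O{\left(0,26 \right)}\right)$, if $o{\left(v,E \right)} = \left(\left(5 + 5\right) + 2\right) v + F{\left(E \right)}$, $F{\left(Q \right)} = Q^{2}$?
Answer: $110442$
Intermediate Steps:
$o{\left(v,E \right)} = E^{2} + 12 v$ ($o{\left(v,E \right)} = \left(\left(5 + 5\right) + 2\right) v + E^{2} = \left(10 + 2\right) v + E^{2} = 12 v + E^{2} = E^{2} + 12 v$)
$233 \left(o{\left(21,14 \right)} + O{\left(0,26 \right)}\right) = 233 \left(\left(14^{2} + 12 \cdot 21\right) + \left(26 - 0\right)\right) = 233 \left(\left(196 + 252\right) + \left(26 + 0\right)\right) = 233 \left(448 + 26\right) = 233 \cdot 474 = 110442$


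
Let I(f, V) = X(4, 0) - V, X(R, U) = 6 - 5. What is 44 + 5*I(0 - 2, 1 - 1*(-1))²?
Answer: 49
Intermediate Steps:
X(R, U) = 1
I(f, V) = 1 - V
44 + 5*I(0 - 2, 1 - 1*(-1))² = 44 + 5*(1 - (1 - 1*(-1)))² = 44 + 5*(1 - (1 + 1))² = 44 + 5*(1 - 1*2)² = 44 + 5*(1 - 2)² = 44 + 5*(-1)² = 44 + 5*1 = 44 + 5 = 49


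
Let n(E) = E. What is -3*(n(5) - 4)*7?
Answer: -21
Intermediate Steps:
-3*(n(5) - 4)*7 = -3*(5 - 4)*7 = -3*1*7 = -3*7 = -21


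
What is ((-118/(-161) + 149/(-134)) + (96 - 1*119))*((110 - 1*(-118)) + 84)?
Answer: -78683124/10787 ≈ -7294.3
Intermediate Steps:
((-118/(-161) + 149/(-134)) + (96 - 1*119))*((110 - 1*(-118)) + 84) = ((-118*(-1/161) + 149*(-1/134)) + (96 - 119))*((110 + 118) + 84) = ((118/161 - 149/134) - 23)*(228 + 84) = (-8177/21574 - 23)*312 = -504379/21574*312 = -78683124/10787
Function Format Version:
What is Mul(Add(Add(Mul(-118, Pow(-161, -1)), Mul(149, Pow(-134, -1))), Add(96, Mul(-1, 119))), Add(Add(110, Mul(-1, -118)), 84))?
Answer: Rational(-78683124, 10787) ≈ -7294.3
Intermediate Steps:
Mul(Add(Add(Mul(-118, Pow(-161, -1)), Mul(149, Pow(-134, -1))), Add(96, Mul(-1, 119))), Add(Add(110, Mul(-1, -118)), 84)) = Mul(Add(Add(Mul(-118, Rational(-1, 161)), Mul(149, Rational(-1, 134))), Add(96, -119)), Add(Add(110, 118), 84)) = Mul(Add(Add(Rational(118, 161), Rational(-149, 134)), -23), Add(228, 84)) = Mul(Add(Rational(-8177, 21574), -23), 312) = Mul(Rational(-504379, 21574), 312) = Rational(-78683124, 10787)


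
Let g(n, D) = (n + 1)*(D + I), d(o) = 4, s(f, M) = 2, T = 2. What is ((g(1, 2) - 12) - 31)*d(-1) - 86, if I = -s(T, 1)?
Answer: -258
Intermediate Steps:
I = -2 (I = -1*2 = -2)
g(n, D) = (1 + n)*(-2 + D) (g(n, D) = (n + 1)*(D - 2) = (1 + n)*(-2 + D))
((g(1, 2) - 12) - 31)*d(-1) - 86 = (((-2 + 2 - 2*1 + 2*1) - 12) - 31)*4 - 86 = (((-2 + 2 - 2 + 2) - 12) - 31)*4 - 86 = ((0 - 12) - 31)*4 - 86 = (-12 - 31)*4 - 86 = -43*4 - 86 = -172 - 86 = -258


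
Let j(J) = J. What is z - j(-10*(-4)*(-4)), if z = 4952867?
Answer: 4953027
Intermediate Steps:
z - j(-10*(-4)*(-4)) = 4952867 - (-10*(-4))*(-4) = 4952867 - 40*(-4) = 4952867 - 1*(-160) = 4952867 + 160 = 4953027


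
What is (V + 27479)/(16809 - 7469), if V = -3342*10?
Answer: -5941/9340 ≈ -0.63608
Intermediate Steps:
V = -33420
(V + 27479)/(16809 - 7469) = (-33420 + 27479)/(16809 - 7469) = -5941/9340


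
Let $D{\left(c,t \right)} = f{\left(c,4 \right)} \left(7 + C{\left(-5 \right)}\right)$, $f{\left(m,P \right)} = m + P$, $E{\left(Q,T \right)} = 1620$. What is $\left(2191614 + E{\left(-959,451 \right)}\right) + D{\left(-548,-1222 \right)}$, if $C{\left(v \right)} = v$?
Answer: $2192146$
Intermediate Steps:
$f{\left(m,P \right)} = P + m$
$D{\left(c,t \right)} = 8 + 2 c$ ($D{\left(c,t \right)} = \left(4 + c\right) \left(7 - 5\right) = \left(4 + c\right) 2 = 8 + 2 c$)
$\left(2191614 + E{\left(-959,451 \right)}\right) + D{\left(-548,-1222 \right)} = \left(2191614 + 1620\right) + \left(8 + 2 \left(-548\right)\right) = 2193234 + \left(8 - 1096\right) = 2193234 - 1088 = 2192146$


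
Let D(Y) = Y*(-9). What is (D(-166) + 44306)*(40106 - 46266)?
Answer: -282128000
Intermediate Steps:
D(Y) = -9*Y
(D(-166) + 44306)*(40106 - 46266) = (-9*(-166) + 44306)*(40106 - 46266) = (1494 + 44306)*(-6160) = 45800*(-6160) = -282128000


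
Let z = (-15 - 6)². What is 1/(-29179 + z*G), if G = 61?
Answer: -1/2278 ≈ -0.00043898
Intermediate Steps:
z = 441 (z = (-21)² = 441)
1/(-29179 + z*G) = 1/(-29179 + 441*61) = 1/(-29179 + 26901) = 1/(-2278) = -1/2278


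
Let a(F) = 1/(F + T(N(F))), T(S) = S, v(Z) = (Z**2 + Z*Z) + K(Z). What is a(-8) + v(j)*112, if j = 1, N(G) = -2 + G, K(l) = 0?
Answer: 4031/18 ≈ 223.94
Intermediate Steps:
v(Z) = 2*Z**2 (v(Z) = (Z**2 + Z*Z) + 0 = (Z**2 + Z**2) + 0 = 2*Z**2 + 0 = 2*Z**2)
a(F) = 1/(-2 + 2*F) (a(F) = 1/(F + (-2 + F)) = 1/(-2 + 2*F))
a(-8) + v(j)*112 = 1/(2*(-1 - 8)) + (2*1**2)*112 = (1/2)/(-9) + (2*1)*112 = (1/2)*(-1/9) + 2*112 = -1/18 + 224 = 4031/18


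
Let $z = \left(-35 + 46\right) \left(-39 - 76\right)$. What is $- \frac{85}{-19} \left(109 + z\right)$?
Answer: $- \frac{98260}{19} \approx -5171.6$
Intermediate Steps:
$z = -1265$ ($z = 11 \left(-115\right) = -1265$)
$- \frac{85}{-19} \left(109 + z\right) = - \frac{85}{-19} \left(109 - 1265\right) = \left(-85\right) \left(- \frac{1}{19}\right) \left(-1156\right) = \frac{85}{19} \left(-1156\right) = - \frac{98260}{19}$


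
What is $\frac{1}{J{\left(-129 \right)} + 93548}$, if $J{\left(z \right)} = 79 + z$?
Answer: $\frac{1}{93498} \approx 1.0695 \cdot 10^{-5}$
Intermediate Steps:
$\frac{1}{J{\left(-129 \right)} + 93548} = \frac{1}{\left(79 - 129\right) + 93548} = \frac{1}{-50 + 93548} = \frac{1}{93498}$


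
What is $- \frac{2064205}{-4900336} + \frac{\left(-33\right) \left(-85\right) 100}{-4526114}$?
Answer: $\frac{234361261805}{652337628656} \approx 0.35926$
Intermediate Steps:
$- \frac{2064205}{-4900336} + \frac{\left(-33\right) \left(-85\right) 100}{-4526114} = \left(-2064205\right) \left(- \frac{1}{4900336}\right) + 2805 \cdot 100 \left(- \frac{1}{4526114}\right) = \frac{2064205}{4900336} + 280500 \left(- \frac{1}{4526114}\right) = \frac{2064205}{4900336} - \frac{8250}{133121} = \frac{234361261805}{652337628656}$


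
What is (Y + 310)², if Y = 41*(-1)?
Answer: 72361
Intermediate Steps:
Y = -41
(Y + 310)² = (-41 + 310)² = 269² = 72361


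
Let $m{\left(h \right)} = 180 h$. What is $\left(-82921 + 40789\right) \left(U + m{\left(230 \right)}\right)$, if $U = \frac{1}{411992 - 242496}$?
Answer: $- \frac{73911476645733}{42374} \approx -1.7443 \cdot 10^{9}$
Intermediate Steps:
$U = \frac{1}{169496} \approx 5.8998 \cdot 10^{-6}$
$\left(-82921 + 40789\right) \left(U + m{\left(230 \right)}\right) = \left(-82921 + 40789\right) \left(\frac{1}{169496} + 180 \cdot 230\right) = - 42132 \left(\frac{1}{169496} + 41400\right) = \left(-42132\right) \frac{7017134401}{169496} = - \frac{73911476645733}{42374}$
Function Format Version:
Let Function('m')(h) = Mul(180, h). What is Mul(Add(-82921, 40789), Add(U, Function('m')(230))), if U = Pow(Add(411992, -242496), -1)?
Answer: Rational(-73911476645733, 42374) ≈ -1.7443e+9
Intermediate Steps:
U = Rational(1, 169496) (U = Pow(169496, -1) = Rational(1, 169496) ≈ 5.8998e-6)
Mul(Add(-82921, 40789), Add(U, Function('m')(230))) = Mul(Add(-82921, 40789), Add(Rational(1, 169496), Mul(180, 230))) = Mul(-42132, Add(Rational(1, 169496), 41400)) = Mul(-42132, Rational(7017134401, 169496)) = Rational(-73911476645733, 42374)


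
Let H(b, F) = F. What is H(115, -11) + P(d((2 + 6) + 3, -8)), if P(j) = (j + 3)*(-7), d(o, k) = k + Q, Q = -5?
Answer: 59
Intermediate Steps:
d(o, k) = -5 + k (d(o, k) = k - 5 = -5 + k)
P(j) = -21 - 7*j (P(j) = (3 + j)*(-7) = -21 - 7*j)
H(115, -11) + P(d((2 + 6) + 3, -8)) = -11 + (-21 - 7*(-5 - 8)) = -11 + (-21 - 7*(-13)) = -11 + (-21 + 91) = -11 + 70 = 59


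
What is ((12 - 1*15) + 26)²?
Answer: 529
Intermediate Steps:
((12 - 1*15) + 26)² = ((12 - 15) + 26)² = (-3 + 26)² = 23² = 529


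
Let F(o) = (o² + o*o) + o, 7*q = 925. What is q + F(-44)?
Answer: 27721/7 ≈ 3960.1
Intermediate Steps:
q = 925/7 (q = (⅐)*925 = 925/7 ≈ 132.14)
F(o) = o + 2*o² (F(o) = (o² + o²) + o = 2*o² + o = o + 2*o²)
q + F(-44) = 925/7 - 44*(1 + 2*(-44)) = 925/7 - 44*(1 - 88) = 925/7 - 44*(-87) = 925/7 + 3828 = 27721/7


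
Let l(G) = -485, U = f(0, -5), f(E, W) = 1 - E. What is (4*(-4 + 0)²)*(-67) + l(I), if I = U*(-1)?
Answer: -4773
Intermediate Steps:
U = 1 (U = 1 - 1*0 = 1 + 0 = 1)
I = -1 (I = 1*(-1) = -1)
(4*(-4 + 0)²)*(-67) + l(I) = (4*(-4 + 0)²)*(-67) - 485 = (4*(-4)²)*(-67) - 485 = (4*16)*(-67) - 485 = 64*(-67) - 485 = -4288 - 485 = -4773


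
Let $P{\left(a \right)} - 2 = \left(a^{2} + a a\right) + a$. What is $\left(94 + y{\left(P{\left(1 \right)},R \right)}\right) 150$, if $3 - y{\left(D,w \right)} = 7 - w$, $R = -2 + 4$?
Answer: $13800$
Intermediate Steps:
$P{\left(a \right)} = 2 + a + 2 a^{2}$ ($P{\left(a \right)} = 2 + \left(\left(a^{2} + a a\right) + a\right) = 2 + \left(\left(a^{2} + a^{2}\right) + a\right) = 2 + \left(2 a^{2} + a\right) = 2 + \left(a + 2 a^{2}\right) = 2 + a + 2 a^{2}$)
$R = 2$
$y{\left(D,w \right)} = -4 + w$ ($y{\left(D,w \right)} = 3 - \left(7 - w\right) = 3 + \left(-7 + w\right) = -4 + w$)
$\left(94 + y{\left(P{\left(1 \right)},R \right)}\right) 150 = \left(94 + \left(-4 + 2\right)\right) 150 = \left(94 - 2\right) 150 = 92 \cdot 150 = 13800$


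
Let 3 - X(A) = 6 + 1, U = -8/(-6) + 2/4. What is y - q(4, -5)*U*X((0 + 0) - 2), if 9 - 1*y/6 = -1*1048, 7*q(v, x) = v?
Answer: 133270/21 ≈ 6346.2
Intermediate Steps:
q(v, x) = v/7
U = 11/6 (U = -8*(-⅙) + 2*(¼) = 4/3 + ½ = 11/6 ≈ 1.8333)
X(A) = -4 (X(A) = 3 - (6 + 1) = 3 - 1*7 = 3 - 7 = -4)
y = 6342 (y = 54 - (-6)*1048 = 54 - 6*(-1048) = 54 + 6288 = 6342)
y - q(4, -5)*U*X((0 + 0) - 2) = 6342 - ((⅐)*4)*(11/6)*(-4) = 6342 - (4/7)*(11/6)*(-4) = 6342 - 22*(-4)/21 = 6342 - 1*(-88/21) = 6342 + 88/21 = 133270/21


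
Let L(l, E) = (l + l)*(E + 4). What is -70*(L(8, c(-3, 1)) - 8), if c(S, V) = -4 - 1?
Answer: 1680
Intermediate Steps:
c(S, V) = -5
L(l, E) = 2*l*(4 + E) (L(l, E) = (2*l)*(4 + E) = 2*l*(4 + E))
-70*(L(8, c(-3, 1)) - 8) = -70*(2*8*(4 - 5) - 8) = -70*(2*8*(-1) - 8) = -70*(-16 - 8) = -70*(-24) = 1680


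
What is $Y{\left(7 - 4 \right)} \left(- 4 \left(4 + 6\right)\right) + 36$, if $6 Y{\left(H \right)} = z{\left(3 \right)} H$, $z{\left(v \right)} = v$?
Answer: $-24$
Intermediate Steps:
$Y{\left(H \right)} = \frac{H}{2}$ ($Y{\left(H \right)} = \frac{3 H}{6} = \frac{H}{2}$)
$Y{\left(7 - 4 \right)} \left(- 4 \left(4 + 6\right)\right) + 36 = \frac{7 - 4}{2} \left(- 4 \left(4 + 6\right)\right) + 36 = \frac{1}{2} \cdot 3 \left(\left(-4\right) 10\right) + 36 = \frac{3}{2} \left(-40\right) + 36 = -60 + 36 = -24$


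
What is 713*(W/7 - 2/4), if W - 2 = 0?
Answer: -2139/14 ≈ -152.79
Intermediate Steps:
W = 2 (W = 2 + 0 = 2)
713*(W/7 - 2/4) = 713*(2/7 - 2/4) = 713*(2*(⅐) - 2*¼) = 713*(2/7 - ½) = 713*(-3/14) = -2139/14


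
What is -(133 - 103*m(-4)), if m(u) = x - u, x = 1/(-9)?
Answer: 2408/9 ≈ 267.56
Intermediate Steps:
x = -1/9 ≈ -0.11111
m(u) = -1/9 - u
-(133 - 103*m(-4)) = -(133 - 103*(-1/9 - 1*(-4))) = -(133 - 103*(-1/9 + 4)) = -(133 - 103*35/9) = -(133 - 3605/9) = -1*(-2408/9) = 2408/9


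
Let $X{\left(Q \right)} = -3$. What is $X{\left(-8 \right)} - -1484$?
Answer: $1481$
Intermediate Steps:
$X{\left(-8 \right)} - -1484 = -3 - -1484 = -3 + 1484 = 1481$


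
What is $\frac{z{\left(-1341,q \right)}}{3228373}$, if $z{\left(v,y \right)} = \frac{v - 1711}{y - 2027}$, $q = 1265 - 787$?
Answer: $\frac{3052}{5000749777} \approx 6.1031 \cdot 10^{-7}$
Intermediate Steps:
$q = 478$ ($q = 1265 - 787 = 478$)
$z{\left(v,y \right)} = \frac{-1711 + v}{-2027 + y}$
$\frac{z{\left(-1341,q \right)}}{3228373} = \frac{\frac{1}{-2027 + 478} \left(-1711 - 1341\right)}{3228373} = \frac{1}{-1549} \left(-3052\right) \frac{1}{3228373} = \left(- \frac{1}{1549}\right) \left(-3052\right) \frac{1}{3228373} = \frac{3052}{1549} \cdot \frac{1}{3228373} = \frac{3052}{5000749777}$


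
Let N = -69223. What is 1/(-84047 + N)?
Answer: -1/153270 ≈ -6.5244e-6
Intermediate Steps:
1/(-84047 + N) = 1/(-84047 - 69223) = 1/(-153270) = -1/153270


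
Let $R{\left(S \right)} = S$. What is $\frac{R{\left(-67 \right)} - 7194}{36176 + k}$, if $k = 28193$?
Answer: $- \frac{7261}{64369} \approx -0.1128$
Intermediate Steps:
$\frac{R{\left(-67 \right)} - 7194}{36176 + k} = \frac{-67 - 7194}{36176 + 28193} = - \frac{7261}{64369}$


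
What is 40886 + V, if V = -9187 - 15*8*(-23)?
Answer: 34459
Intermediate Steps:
V = -6427 (V = -9187 - 120*(-23) = -9187 - 1*(-2760) = -9187 + 2760 = -6427)
40886 + V = 40886 - 6427 = 34459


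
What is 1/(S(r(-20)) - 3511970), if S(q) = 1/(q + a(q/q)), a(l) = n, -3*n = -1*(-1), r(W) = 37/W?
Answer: -131/460068130 ≈ -2.8474e-7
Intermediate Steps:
n = -⅓ (n = -(-1)*(-1)/3 = -⅓*1 = -⅓ ≈ -0.33333)
a(l) = -⅓
S(q) = 1/(-⅓ + q) (S(q) = 1/(q - ⅓) = 1/(-⅓ + q))
1/(S(r(-20)) - 3511970) = 1/(3/(-1 + 3*(37/(-20))) - 3511970) = 1/(3/(-1 + 3*(37*(-1/20))) - 3511970) = 1/(3/(-1 + 3*(-37/20)) - 3511970) = 1/(3/(-1 - 111/20) - 3511970) = 1/(3/(-131/20) - 3511970) = 1/(3*(-20/131) - 3511970) = 1/(-60/131 - 3511970) = 1/(-460068130/131) = -131/460068130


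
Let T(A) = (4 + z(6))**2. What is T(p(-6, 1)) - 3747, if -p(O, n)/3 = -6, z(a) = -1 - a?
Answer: -3738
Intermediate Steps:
p(O, n) = 18 (p(O, n) = -3*(-6) = 18)
T(A) = 9 (T(A) = (4 + (-1 - 1*6))**2 = (4 + (-1 - 6))**2 = (4 - 7)**2 = (-3)**2 = 9)
T(p(-6, 1)) - 3747 = 9 - 3747 = -3738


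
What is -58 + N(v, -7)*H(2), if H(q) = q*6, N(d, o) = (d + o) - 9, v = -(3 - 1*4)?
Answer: -238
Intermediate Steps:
v = 1 (v = -(3 - 4) = -1*(-1) = 1)
N(d, o) = -9 + d + o
H(q) = 6*q
-58 + N(v, -7)*H(2) = -58 + (-9 + 1 - 7)*(6*2) = -58 - 15*12 = -58 - 180 = -238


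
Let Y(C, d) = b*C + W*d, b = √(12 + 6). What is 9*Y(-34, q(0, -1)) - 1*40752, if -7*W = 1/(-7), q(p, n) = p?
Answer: -40752 - 918*√2 ≈ -42050.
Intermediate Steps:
W = 1/49 (W = -⅐/(-7) = -⅐*(-⅐) = 1/49 ≈ 0.020408)
b = 3*√2 (b = √18 = 3*√2 ≈ 4.2426)
Y(C, d) = d/49 + 3*C*√2 (Y(C, d) = (3*√2)*C + d/49 = 3*C*√2 + d/49 = d/49 + 3*C*√2)
9*Y(-34, q(0, -1)) - 1*40752 = 9*((1/49)*0 + 3*(-34)*√2) - 1*40752 = 9*(0 - 102*√2) - 40752 = 9*(-102*√2) - 40752 = -918*√2 - 40752 = -40752 - 918*√2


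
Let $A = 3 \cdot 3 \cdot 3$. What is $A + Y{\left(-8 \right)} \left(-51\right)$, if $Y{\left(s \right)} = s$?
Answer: $435$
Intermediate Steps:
$A = 27$ ($A = 9 \cdot 3 = 27$)
$A + Y{\left(-8 \right)} \left(-51\right) = 27 - -408 = 27 + 408 = 435$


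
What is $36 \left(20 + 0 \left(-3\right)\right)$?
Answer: $720$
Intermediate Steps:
$36 \left(20 + 0 \left(-3\right)\right) = 36 \left(20 + 0\right) = 36 \cdot 20 = 720$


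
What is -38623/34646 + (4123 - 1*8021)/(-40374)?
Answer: -712157447/699398802 ≈ -1.0182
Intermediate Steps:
-38623/34646 + (4123 - 1*8021)/(-40374) = -38623*1/34646 + (4123 - 8021)*(-1/40374) = -38623/34646 - 3898*(-1/40374) = -38623/34646 + 1949/20187 = -712157447/699398802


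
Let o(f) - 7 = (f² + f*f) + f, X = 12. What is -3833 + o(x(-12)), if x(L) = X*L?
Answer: 37502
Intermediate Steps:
x(L) = 12*L
o(f) = 7 + f + 2*f² (o(f) = 7 + ((f² + f*f) + f) = 7 + ((f² + f²) + f) = 7 + (2*f² + f) = 7 + (f + 2*f²) = 7 + f + 2*f²)
-3833 + o(x(-12)) = -3833 + (7 + 12*(-12) + 2*(12*(-12))²) = -3833 + (7 - 144 + 2*(-144)²) = -3833 + (7 - 144 + 2*20736) = -3833 + (7 - 144 + 41472) = -3833 + 41335 = 37502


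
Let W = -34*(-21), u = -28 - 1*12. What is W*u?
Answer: -28560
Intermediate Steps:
u = -40 (u = -28 - 12 = -40)
W = 714
W*u = 714*(-40) = -28560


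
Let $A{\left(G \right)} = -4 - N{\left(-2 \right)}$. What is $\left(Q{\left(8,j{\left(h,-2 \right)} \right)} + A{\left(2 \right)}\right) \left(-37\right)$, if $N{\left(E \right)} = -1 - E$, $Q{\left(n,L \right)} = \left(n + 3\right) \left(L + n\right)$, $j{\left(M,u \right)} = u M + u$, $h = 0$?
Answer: $-2257$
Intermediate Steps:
$j{\left(M,u \right)} = u + M u$ ($j{\left(M,u \right)} = M u + u = u + M u$)
$Q{\left(n,L \right)} = \left(3 + n\right) \left(L + n\right)$
$A{\left(G \right)} = -5$ ($A{\left(G \right)} = -4 - \left(-1 - -2\right) = -4 - \left(-1 + 2\right) = -4 - 1 = -5$)
$\left(Q{\left(8,j{\left(h,-2 \right)} \right)} + A{\left(2 \right)}\right) \left(-37\right) = \left(\left(8^{2} + 3 \left(- 2 \left(1 + 0\right)\right) + 3 \cdot 8 + - 2 \left(1 + 0\right) 8\right) - 5\right) \left(-37\right) = \left(\left(64 + 3 \left(\left(-2\right) 1\right) + 24 + \left(-2\right) 1 \cdot 8\right) - 5\right) \left(-37\right) = \left(\left(64 + 3 \left(-2\right) + 24 - 16\right) - 5\right) \left(-37\right) = \left(\left(64 - 6 + 24 - 16\right) - 5\right) \left(-37\right) = \left(66 - 5\right) \left(-37\right) = 61 \left(-37\right) = -2257$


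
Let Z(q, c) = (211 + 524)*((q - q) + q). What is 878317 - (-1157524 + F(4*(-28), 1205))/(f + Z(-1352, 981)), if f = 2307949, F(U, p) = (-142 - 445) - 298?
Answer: 23557363898/26821 ≈ 8.7832e+5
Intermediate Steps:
F(U, p) = -885 (F(U, p) = -587 - 298 = -885)
Z(q, c) = 735*q (Z(q, c) = 735*(0 + q) = 735*q)
878317 - (-1157524 + F(4*(-28), 1205))/(f + Z(-1352, 981)) = 878317 - (-1157524 - 885)/(2307949 + 735*(-1352)) = 878317 - (-1158409)/(2307949 - 993720) = 878317 - (-1158409)/1314229 = 878317 - 1*(-23641/26821) = 878317 + 23641/26821 = 23557363898/26821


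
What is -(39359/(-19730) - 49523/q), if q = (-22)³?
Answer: -278997079/105042520 ≈ -2.6560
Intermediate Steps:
q = -10648
-(39359/(-19730) - 49523/q) = -(39359/(-19730) - 49523/(-10648)) = -(39359*(-1/19730) - 49523*(-1/10648)) = -(-39359/19730 + 49523/10648) = -1*278997079/105042520 = -278997079/105042520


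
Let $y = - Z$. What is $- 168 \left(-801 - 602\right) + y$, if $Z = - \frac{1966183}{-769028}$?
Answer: $\frac{181261009529}{769028} \approx 2.357 \cdot 10^{5}$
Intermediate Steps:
$Z = \frac{1966183}{769028}$ ($Z = \left(-1966183\right) \left(- \frac{1}{769028}\right) = \frac{1966183}{769028} \approx 2.5567$)
$y = - \frac{1966183}{769028}$ ($y = \left(-1\right) \frac{1966183}{769028} = - \frac{1966183}{769028} \approx -2.5567$)
$- 168 \left(-801 - 602\right) + y = - 168 \left(-801 - 602\right) - \frac{1966183}{769028} = \left(-168\right) \left(-1403\right) - \frac{1966183}{769028} = 235704 - \frac{1966183}{769028} = \frac{181261009529}{769028}$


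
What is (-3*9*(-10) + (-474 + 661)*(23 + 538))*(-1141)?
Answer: -120006957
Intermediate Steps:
(-3*9*(-10) + (-474 + 661)*(23 + 538))*(-1141) = (-27*(-10) + 187*561)*(-1141) = (270 + 104907)*(-1141) = 105177*(-1141) = -120006957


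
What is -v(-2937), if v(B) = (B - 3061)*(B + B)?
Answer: -35232252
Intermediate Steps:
v(B) = 2*B*(-3061 + B) (v(B) = (-3061 + B)*(2*B) = 2*B*(-3061 + B))
-v(-2937) = -2*(-2937)*(-3061 - 2937) = -2*(-2937)*(-5998) = -1*35232252 = -35232252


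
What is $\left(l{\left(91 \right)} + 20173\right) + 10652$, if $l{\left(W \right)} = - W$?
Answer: $30734$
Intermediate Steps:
$\left(l{\left(91 \right)} + 20173\right) + 10652 = \left(\left(-1\right) 91 + 20173\right) + 10652 = \left(-91 + 20173\right) + 10652 = 20082 + 10652 = 30734$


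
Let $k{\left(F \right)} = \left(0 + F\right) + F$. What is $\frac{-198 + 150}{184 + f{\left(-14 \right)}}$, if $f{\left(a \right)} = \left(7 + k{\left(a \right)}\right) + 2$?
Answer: $- \frac{16}{55} \approx -0.29091$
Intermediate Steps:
$k{\left(F \right)} = 2 F$ ($k{\left(F \right)} = F + F = 2 F$)
$f{\left(a \right)} = 9 + 2 a$ ($f{\left(a \right)} = \left(7 + 2 a\right) + 2 = 9 + 2 a$)
$\frac{-198 + 150}{184 + f{\left(-14 \right)}} = \frac{-198 + 150}{184 + \left(9 + 2 \left(-14\right)\right)} = - \frac{48}{184 + \left(9 - 28\right)} = - \frac{48}{184 - 19} = - \frac{48}{165} = \left(-48\right) \frac{1}{165} = - \frac{16}{55}$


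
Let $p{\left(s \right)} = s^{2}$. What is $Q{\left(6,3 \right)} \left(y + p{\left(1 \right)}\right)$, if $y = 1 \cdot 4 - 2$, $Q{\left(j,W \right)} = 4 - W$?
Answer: $3$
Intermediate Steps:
$y = 2$ ($y = 4 - 2 = 2$)
$Q{\left(6,3 \right)} \left(y + p{\left(1 \right)}\right) = \left(4 - 3\right) \left(2 + 1^{2}\right) = \left(4 - 3\right) \left(2 + 1\right) = 1 \cdot 3 = 3$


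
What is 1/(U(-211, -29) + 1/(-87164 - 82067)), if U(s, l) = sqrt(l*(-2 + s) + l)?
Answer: 169231/176073379607427 + 57278262722*sqrt(1537)/176073379607427 ≈ 0.012754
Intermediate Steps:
U(s, l) = sqrt(l + l*(-2 + s))
1/(U(-211, -29) + 1/(-87164 - 82067)) = 1/(sqrt(-29*(-1 - 211)) + 1/(-87164 - 82067)) = 1/(sqrt(-29*(-212)) + 1/(-169231)) = 1/(sqrt(6148) - 1/169231) = 1/(2*sqrt(1537) - 1/169231) = 1/(-1/169231 + 2*sqrt(1537))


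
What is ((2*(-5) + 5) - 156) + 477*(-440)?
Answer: -210041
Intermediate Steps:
((2*(-5) + 5) - 156) + 477*(-440) = ((-10 + 5) - 156) - 209880 = (-5 - 156) - 209880 = -161 - 209880 = -210041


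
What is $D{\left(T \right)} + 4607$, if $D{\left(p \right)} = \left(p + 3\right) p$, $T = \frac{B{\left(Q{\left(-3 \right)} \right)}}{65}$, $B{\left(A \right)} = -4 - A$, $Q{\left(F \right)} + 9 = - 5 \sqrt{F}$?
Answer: $\frac{778620}{169} + \frac{41 i \sqrt{3}}{169} \approx 4607.2 + 0.4202 i$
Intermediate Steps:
$Q{\left(F \right)} = -9 - 5 \sqrt{F}$
$T = \frac{1}{13} + \frac{i \sqrt{3}}{13}$ ($T = \frac{-4 - \left(-9 - 5 \sqrt{-3}\right)}{65} = \left(-4 - \left(-9 - 5 i \sqrt{3}\right)\right) \frac{1}{65} = \left(-4 + \left(9 + 5 i \sqrt{3}\right)\right) \frac{1}{65} = \left(5 + 5 i \sqrt{3}\right) \frac{1}{65} = \frac{1}{13} + \frac{i \sqrt{3}}{13} \approx 0.076923 + 0.13323 i$)
$D{\left(p \right)} = p \left(3 + p\right)$ ($D{\left(p \right)} = \left(3 + p\right) p = p \left(3 + p\right)$)
$D{\left(T \right)} + 4607 = \left(\frac{1}{13} + \frac{i \sqrt{3}}{13}\right) \left(3 + \left(\frac{1}{13} + \frac{i \sqrt{3}}{13}\right)\right) + 4607 = \left(\frac{1}{13} + \frac{i \sqrt{3}}{13}\right) \left(\frac{40}{13} + \frac{i \sqrt{3}}{13}\right) + 4607 = 4607 + \left(\frac{1}{13} + \frac{i \sqrt{3}}{13}\right) \left(\frac{40}{13} + \frac{i \sqrt{3}}{13}\right)$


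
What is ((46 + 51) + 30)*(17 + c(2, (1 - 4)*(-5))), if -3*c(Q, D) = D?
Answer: 1524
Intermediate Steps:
c(Q, D) = -D/3
((46 + 51) + 30)*(17 + c(2, (1 - 4)*(-5))) = ((46 + 51) + 30)*(17 - (1 - 4)*(-5)/3) = (97 + 30)*(17 - (-1)*(-5)) = 127*(17 - ⅓*15) = 127*(17 - 5) = 127*12 = 1524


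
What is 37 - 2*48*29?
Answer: -2747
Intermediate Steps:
37 - 2*48*29 = 37 - 96*29 = 37 - 2784 = -2747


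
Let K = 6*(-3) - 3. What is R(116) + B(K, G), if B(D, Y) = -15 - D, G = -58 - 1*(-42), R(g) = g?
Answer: 122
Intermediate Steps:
K = -21 (K = -18 - 3 = -21)
G = -16 (G = -58 + 42 = -16)
R(116) + B(K, G) = 116 + (-15 - 1*(-21)) = 116 + (-15 + 21) = 116 + 6 = 122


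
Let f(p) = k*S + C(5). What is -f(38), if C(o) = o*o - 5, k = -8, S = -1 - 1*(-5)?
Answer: 12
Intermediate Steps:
S = 4 (S = -1 + 5 = 4)
C(o) = -5 + o² (C(o) = o² - 5 = -5 + o²)
f(p) = -12 (f(p) = -8*4 + (-5 + 5²) = -32 + (-5 + 25) = -32 + 20 = -12)
-f(38) = -1*(-12) = 12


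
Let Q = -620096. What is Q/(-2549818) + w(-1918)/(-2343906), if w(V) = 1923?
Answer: 241423905827/996088951518 ≈ 0.24237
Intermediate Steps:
Q/(-2549818) + w(-1918)/(-2343906) = -620096/(-2549818) + 1923/(-2343906) = -620096*(-1/2549818) + 1923*(-1/2343906) = 310048/1274909 - 641/781302 = 241423905827/996088951518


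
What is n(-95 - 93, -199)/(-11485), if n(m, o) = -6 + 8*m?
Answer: 302/2297 ≈ 0.13148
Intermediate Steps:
n(-95 - 93, -199)/(-11485) = (-6 + 8*(-95 - 93))/(-11485) = (-6 + 8*(-188))*(-1/11485) = (-6 - 1504)*(-1/11485) = -1510*(-1/11485) = 302/2297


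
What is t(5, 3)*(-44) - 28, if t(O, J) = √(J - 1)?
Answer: -28 - 44*√2 ≈ -90.225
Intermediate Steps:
t(O, J) = √(-1 + J)
t(5, 3)*(-44) - 28 = √(-1 + 3)*(-44) - 28 = √2*(-44) - 28 = -44*√2 - 28 = -28 - 44*√2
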